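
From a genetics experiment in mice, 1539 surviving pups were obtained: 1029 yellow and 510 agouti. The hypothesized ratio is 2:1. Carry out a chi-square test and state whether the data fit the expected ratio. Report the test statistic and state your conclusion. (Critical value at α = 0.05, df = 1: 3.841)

Expected counts for N = 1539 under a 2:1 ratio (total parts = 3):
  yellow: 1539 × 2/3 = 1026
  agouti: 1539 × 1/3 = 513
χ² = Σ (O − E)² / E
  yellow: (1029 − 1026)² / 1026 = 0.0088
  agouti: (510 − 513)² / 513 = 0.0175
χ² = 0.0088 + 0.0175 = 0.0263 ≈ 0.026
Degrees of freedom = 2 − 1 = 1; critical value at α = 0.05 is 3.841.
Since 0.026 < 3.841, we fail to reject the null hypothesis — the data are consistent with the 2:1 ratio.

0.026; consistent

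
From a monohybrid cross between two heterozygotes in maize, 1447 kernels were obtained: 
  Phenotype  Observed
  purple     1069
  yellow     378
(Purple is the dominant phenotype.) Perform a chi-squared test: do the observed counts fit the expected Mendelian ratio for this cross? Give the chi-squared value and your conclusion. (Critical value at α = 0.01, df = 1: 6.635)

0.973; consistent

For a monohybrid cross between heterozygotes with complete dominance, the expected phenotypic ratio is 3:1.
The 3:1 ratio has 4 parts, so with N = 1447 the expected counts are:
  purple: 1447 × 3/4 = 1085.25
  yellow: 1447 × 1/4 = 361.75
χ² = Σ (O − E)² / E
  purple: (1069 − 1085.25)² / 1085.25 = 0.2433
  yellow: (378 − 361.75)² / 361.75 = 0.7300
χ² = 0.2433 + 0.7300 = 0.9733 ≈ 0.973
Degrees of freedom = 2 − 1 = 1; critical value at α = 0.01 is 6.635.
Since 0.973 < 6.635, we fail to reject the null hypothesis — the data are consistent with the 3:1 ratio.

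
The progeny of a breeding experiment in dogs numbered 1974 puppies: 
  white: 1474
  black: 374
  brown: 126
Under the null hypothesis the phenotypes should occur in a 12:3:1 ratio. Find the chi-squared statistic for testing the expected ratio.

0.125

Expected counts for N = 1974 under a 12:3:1 ratio (total parts = 16):
  white: 1974 × 12/16 = 1480.5
  black: 1974 × 3/16 = 370.125
  brown: 1974 × 1/16 = 123.375
χ² = Σ (O − E)² / E
  white: (1474 − 1480.5)² / 1480.5 = 0.0285
  black: (374 − 370.125)² / 370.125 = 0.0406
  brown: (126 − 123.375)² / 123.375 = 0.0559
χ² = 0.0285 + 0.0406 + 0.0559 = 0.125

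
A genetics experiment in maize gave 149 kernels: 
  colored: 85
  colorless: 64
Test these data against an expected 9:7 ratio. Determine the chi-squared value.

The 9:7 ratio has 16 parts, so with N = 149 the expected counts are:
  colored: 149 × 9/16 = 83.8125
  colorless: 149 × 7/16 = 65.1875
χ² = Σ (O − E)² / E
  colored: (85 − 83.8125)² / 83.8125 = 0.0168
  colorless: (64 − 65.1875)² / 65.1875 = 0.0216
χ² = 0.0168 + 0.0216 = 0.0384 ≈ 0.038

0.038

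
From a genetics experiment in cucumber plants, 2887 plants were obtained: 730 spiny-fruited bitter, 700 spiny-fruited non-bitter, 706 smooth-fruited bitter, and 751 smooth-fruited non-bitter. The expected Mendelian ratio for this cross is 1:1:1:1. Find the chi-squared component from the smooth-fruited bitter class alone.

0.344

The 1:1:1:1 ratio has 4 parts, so with N = 2887 the expected counts are:
  spiny-fruited bitter: 2887 × 1/4 = 721.75
  spiny-fruited non-bitter: 2887 × 1/4 = 721.75
  smooth-fruited bitter: 2887 × 1/4 = 721.75
  smooth-fruited non-bitter: 2887 × 1/4 = 721.75
Contribution of smooth-fruited bitter: (706 − 721.75)² / 721.75 = 0.3437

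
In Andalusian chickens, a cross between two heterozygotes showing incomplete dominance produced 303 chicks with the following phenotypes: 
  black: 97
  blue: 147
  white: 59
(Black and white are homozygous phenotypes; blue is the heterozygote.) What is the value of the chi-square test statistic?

9.799

With incomplete dominance, a heterozygote × heterozygote cross gives a 1:2:1 phenotypic ratio.
Expected counts for N = 303 under a 1:2:1 ratio (total parts = 4):
  black: 303 × 1/4 = 75.75
  blue: 303 × 2/4 = 151.5
  white: 303 × 1/4 = 75.75
χ² = Σ (O − E)² / E
  black: (97 − 75.75)² / 75.75 = 5.9612
  blue: (147 − 151.5)² / 151.5 = 0.1337
  white: (59 − 75.75)² / 75.75 = 3.7038
χ² = 5.9612 + 0.1337 + 3.7038 = 9.7987 ≈ 9.799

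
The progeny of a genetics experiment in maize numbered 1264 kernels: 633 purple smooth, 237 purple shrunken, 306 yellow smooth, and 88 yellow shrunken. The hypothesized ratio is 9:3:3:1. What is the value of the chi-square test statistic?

Under the 9:3:3:1 hypothesis (Σ ratio = 16, N = 1264):
  purple smooth: 1264 × 9/16 = 711
  purple shrunken: 1264 × 3/16 = 237
  yellow smooth: 1264 × 3/16 = 237
  yellow shrunken: 1264 × 1/16 = 79
χ² = Σ (O − E)² / E
  purple smooth: (633 − 711)² / 711 = 8.5570
  purple shrunken: (237 − 237)² / 237 = 0.0000
  yellow smooth: (306 − 237)² / 237 = 20.0886
  yellow shrunken: (88 − 79)² / 79 = 1.0253
χ² = 8.5570 + 0.0000 + 20.0886 + 1.0253 = 29.6709 ≈ 29.671

29.671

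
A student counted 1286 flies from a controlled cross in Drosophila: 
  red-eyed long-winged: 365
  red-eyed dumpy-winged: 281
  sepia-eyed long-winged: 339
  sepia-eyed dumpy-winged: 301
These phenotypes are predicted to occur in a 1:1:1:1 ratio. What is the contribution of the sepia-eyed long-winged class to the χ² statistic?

0.953

Total ratio parts = 4. Expected numbers out of 1286:
  red-eyed long-winged: 1286 × 1/4 = 321.5
  red-eyed dumpy-winged: 1286 × 1/4 = 321.5
  sepia-eyed long-winged: 1286 × 1/4 = 321.5
  sepia-eyed dumpy-winged: 1286 × 1/4 = 321.5
Contribution of sepia-eyed long-winged: (339 − 321.5)² / 321.5 = 0.9526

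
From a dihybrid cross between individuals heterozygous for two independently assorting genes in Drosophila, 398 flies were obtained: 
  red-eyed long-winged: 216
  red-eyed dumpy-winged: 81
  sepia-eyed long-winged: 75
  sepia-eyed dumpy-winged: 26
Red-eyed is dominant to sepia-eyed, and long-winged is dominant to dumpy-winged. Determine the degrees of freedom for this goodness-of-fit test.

A dihybrid F₂ with independent assortment and complete dominance at both loci gives a 9:3:3:1 phenotypic ratio.
A goodness-of-fit test with 4 phenotype classes has df = 4 − 1 = 3.

3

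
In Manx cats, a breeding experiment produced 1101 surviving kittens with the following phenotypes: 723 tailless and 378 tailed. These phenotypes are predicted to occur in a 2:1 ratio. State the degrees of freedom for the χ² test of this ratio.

A goodness-of-fit test with 2 phenotype classes has df = 2 − 1 = 1.

1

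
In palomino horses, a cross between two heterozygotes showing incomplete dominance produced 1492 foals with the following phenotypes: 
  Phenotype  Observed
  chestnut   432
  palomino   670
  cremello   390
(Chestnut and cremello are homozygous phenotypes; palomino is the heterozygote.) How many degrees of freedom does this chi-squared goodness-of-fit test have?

2

With incomplete dominance, a heterozygote × heterozygote cross gives a 1:2:1 phenotypic ratio.
A goodness-of-fit test with 3 phenotype classes has df = 3 − 1 = 2.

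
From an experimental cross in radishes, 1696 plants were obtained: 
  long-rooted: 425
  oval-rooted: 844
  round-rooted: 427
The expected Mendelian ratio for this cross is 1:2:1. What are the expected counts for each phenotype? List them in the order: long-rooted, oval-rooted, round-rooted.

424, 848, 424

Total ratio parts = 4. Expected numbers out of 1696:
  long-rooted: 1696 × 1/4 = 424
  oval-rooted: 1696 × 2/4 = 848
  round-rooted: 1696 × 1/4 = 424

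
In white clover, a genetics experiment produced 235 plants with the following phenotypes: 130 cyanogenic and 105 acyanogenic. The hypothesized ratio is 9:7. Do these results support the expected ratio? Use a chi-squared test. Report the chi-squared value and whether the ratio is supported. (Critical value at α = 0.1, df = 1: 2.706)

Expected counts for N = 235 under a 9:7 ratio (total parts = 16):
  cyanogenic: 235 × 9/16 = 132.1875
  acyanogenic: 235 × 7/16 = 102.8125
χ² = Σ (O − E)² / E
  cyanogenic: (130 − 132.1875)² / 132.1875 = 0.0362
  acyanogenic: (105 − 102.8125)² / 102.8125 = 0.0465
χ² = 0.0362 + 0.0465 = 0.0827 ≈ 0.083
Degrees of freedom = 2 − 1 = 1; critical value at α = 0.1 is 2.706.
Since 0.083 < 2.706, we fail to reject the null hypothesis — the data are consistent with the 9:7 ratio.

0.083; consistent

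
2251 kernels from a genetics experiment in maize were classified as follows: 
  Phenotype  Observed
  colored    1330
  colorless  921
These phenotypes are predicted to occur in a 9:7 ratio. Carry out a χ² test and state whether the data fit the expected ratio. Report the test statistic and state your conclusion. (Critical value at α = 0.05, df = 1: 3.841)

7.351; not consistent

Under the 9:7 hypothesis (Σ ratio = 16, N = 2251):
  colored: 2251 × 9/16 = 1266.1875
  colorless: 2251 × 7/16 = 984.8125
χ² = Σ (O − E)² / E
  colored: (1330 − 1266.1875)² / 1266.1875 = 3.2160
  colorless: (921 − 984.8125)² / 984.8125 = 4.1348
χ² = 3.2160 + 4.1348 = 7.3508 ≈ 7.351
Degrees of freedom = 2 − 1 = 1; critical value at α = 0.05 is 3.841.
Since 7.351 > 3.841, we reject the null hypothesis — the data do not fit the 9:7 ratio.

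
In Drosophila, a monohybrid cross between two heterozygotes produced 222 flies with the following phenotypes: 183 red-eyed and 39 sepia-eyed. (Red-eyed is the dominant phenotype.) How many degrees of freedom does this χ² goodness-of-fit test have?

1

For a monohybrid cross between heterozygotes with complete dominance, the expected phenotypic ratio is 3:1.
A goodness-of-fit test with 2 phenotype classes has df = 2 − 1 = 1.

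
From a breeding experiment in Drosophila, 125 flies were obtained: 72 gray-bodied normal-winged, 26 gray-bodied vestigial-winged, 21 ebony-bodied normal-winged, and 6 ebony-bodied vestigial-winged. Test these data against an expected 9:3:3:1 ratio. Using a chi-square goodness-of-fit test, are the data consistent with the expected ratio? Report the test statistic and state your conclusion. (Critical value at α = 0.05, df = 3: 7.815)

Total ratio parts = 16. Expected numbers out of 125:
  gray-bodied normal-winged: 125 × 9/16 = 70.3125
  gray-bodied vestigial-winged: 125 × 3/16 = 23.4375
  ebony-bodied normal-winged: 125 × 3/16 = 23.4375
  ebony-bodied vestigial-winged: 125 × 1/16 = 7.8125
χ² = Σ (O − E)² / E
  gray-bodied normal-winged: (72 − 70.3125)² / 70.3125 = 0.0405
  gray-bodied vestigial-winged: (26 − 23.4375)² / 23.4375 = 0.2802
  ebony-bodied normal-winged: (21 − 23.4375)² / 23.4375 = 0.2535
  ebony-bodied vestigial-winged: (6 − 7.8125)² / 7.8125 = 0.4205
χ² = 0.0405 + 0.2802 + 0.2535 + 0.4205 = 0.9947 ≈ 0.995
Degrees of freedom = 4 − 1 = 3; critical value at α = 0.05 is 7.815.
Since 0.995 < 7.815, we fail to reject the null hypothesis — the data are consistent with the 9:3:3:1 ratio.

0.995; consistent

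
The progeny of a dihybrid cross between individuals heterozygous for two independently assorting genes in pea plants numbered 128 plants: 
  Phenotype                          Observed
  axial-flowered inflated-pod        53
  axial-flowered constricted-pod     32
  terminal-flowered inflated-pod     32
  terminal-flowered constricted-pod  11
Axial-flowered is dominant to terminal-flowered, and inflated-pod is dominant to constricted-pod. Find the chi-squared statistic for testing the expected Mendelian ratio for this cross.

11.472

A dihybrid F₂ with independent assortment and complete dominance at both loci gives a 9:3:3:1 phenotypic ratio.
The 9:3:3:1 ratio has 16 parts, so with N = 128 the expected counts are:
  axial-flowered inflated-pod: 128 × 9/16 = 72
  axial-flowered constricted-pod: 128 × 3/16 = 24
  terminal-flowered inflated-pod: 128 × 3/16 = 24
  terminal-flowered constricted-pod: 128 × 1/16 = 8
χ² = Σ (O − E)² / E
  axial-flowered inflated-pod: (53 − 72)² / 72 = 5.0139
  axial-flowered constricted-pod: (32 − 24)² / 24 = 2.6667
  terminal-flowered inflated-pod: (32 − 24)² / 24 = 2.6667
  terminal-flowered constricted-pod: (11 − 8)² / 8 = 1.1250
χ² = 5.0139 + 2.6667 + 2.6667 + 1.1250 = 11.4723 ≈ 11.472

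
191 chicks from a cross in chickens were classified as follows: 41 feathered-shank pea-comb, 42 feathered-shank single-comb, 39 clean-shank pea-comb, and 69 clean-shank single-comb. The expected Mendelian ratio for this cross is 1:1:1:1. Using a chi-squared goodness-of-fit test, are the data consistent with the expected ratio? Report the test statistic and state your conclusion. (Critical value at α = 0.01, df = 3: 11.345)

12.707; not consistent

Under the 1:1:1:1 hypothesis (Σ ratio = 4, N = 191):
  feathered-shank pea-comb: 191 × 1/4 = 47.75
  feathered-shank single-comb: 191 × 1/4 = 47.75
  clean-shank pea-comb: 191 × 1/4 = 47.75
  clean-shank single-comb: 191 × 1/4 = 47.75
χ² = Σ (O − E)² / E
  feathered-shank pea-comb: (41 − 47.75)² / 47.75 = 0.9542
  feathered-shank single-comb: (42 − 47.75)² / 47.75 = 0.6924
  clean-shank pea-comb: (39 − 47.75)² / 47.75 = 1.6034
  clean-shank single-comb: (69 − 47.75)² / 47.75 = 9.4568
χ² = 0.9542 + 0.6924 + 1.6034 + 9.4568 = 12.7068 ≈ 12.707
Degrees of freedom = 4 − 1 = 3; critical value at α = 0.01 is 11.345.
Since 12.707 > 11.345, we reject the null hypothesis — the data do not fit the 1:1:1:1 ratio.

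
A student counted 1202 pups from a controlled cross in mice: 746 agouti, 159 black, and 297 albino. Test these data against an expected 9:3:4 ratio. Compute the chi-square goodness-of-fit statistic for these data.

26.810

The 9:3:4 ratio has 16 parts, so with N = 1202 the expected counts are:
  agouti: 1202 × 9/16 = 676.125
  black: 1202 × 3/16 = 225.375
  albino: 1202 × 4/16 = 300.5
χ² = Σ (O − E)² / E
  agouti: (746 − 676.125)² / 676.125 = 7.2213
  black: (159 − 225.375)² / 225.375 = 19.5480
  albino: (297 − 300.5)² / 300.5 = 0.0408
χ² = 7.2213 + 19.5480 + 0.0408 = 26.8101 ≈ 26.810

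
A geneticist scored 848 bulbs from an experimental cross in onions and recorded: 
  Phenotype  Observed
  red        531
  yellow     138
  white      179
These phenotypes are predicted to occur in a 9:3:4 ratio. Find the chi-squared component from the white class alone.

5.137

The 9:3:4 ratio has 16 parts, so with N = 848 the expected counts are:
  red: 848 × 9/16 = 477
  yellow: 848 × 3/16 = 159
  white: 848 × 4/16 = 212
Contribution of white: (179 − 212)² / 212 = 5.1368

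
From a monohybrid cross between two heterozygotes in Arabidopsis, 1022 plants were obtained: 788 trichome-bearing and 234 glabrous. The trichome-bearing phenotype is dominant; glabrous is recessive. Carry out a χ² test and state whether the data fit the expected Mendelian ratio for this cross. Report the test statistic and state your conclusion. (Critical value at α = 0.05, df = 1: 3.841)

2.412; consistent

For a monohybrid cross between heterozygotes with complete dominance, the expected phenotypic ratio is 3:1.
Total ratio parts = 4. Expected numbers out of 1022:
  trichome-bearing: 1022 × 3/4 = 766.5
  glabrous: 1022 × 1/4 = 255.5
χ² = Σ (O − E)² / E
  trichome-bearing: (788 − 766.5)² / 766.5 = 0.6031
  glabrous: (234 − 255.5)² / 255.5 = 1.8092
χ² = 0.6031 + 1.8092 = 2.4123 ≈ 2.412
Degrees of freedom = 2 − 1 = 1; critical value at α = 0.05 is 3.841.
Since 2.412 < 3.841, we fail to reject the null hypothesis — the data are consistent with the 3:1 ratio.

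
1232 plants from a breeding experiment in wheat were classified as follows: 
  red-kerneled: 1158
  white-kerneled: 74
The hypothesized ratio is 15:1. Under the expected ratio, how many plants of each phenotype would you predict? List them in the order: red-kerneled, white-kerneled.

1155, 77

Expected counts for N = 1232 under a 15:1 ratio (total parts = 16):
  red-kerneled: 1232 × 15/16 = 1155
  white-kerneled: 1232 × 1/16 = 77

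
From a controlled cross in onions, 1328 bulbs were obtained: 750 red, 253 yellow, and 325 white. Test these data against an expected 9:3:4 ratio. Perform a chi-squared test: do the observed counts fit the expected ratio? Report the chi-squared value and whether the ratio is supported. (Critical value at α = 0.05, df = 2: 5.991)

The 9:3:4 ratio has 16 parts, so with N = 1328 the expected counts are:
  red: 1328 × 9/16 = 747
  yellow: 1328 × 3/16 = 249
  white: 1328 × 4/16 = 332
χ² = Σ (O − E)² / E
  red: (750 − 747)² / 747 = 0.0120
  yellow: (253 − 249)² / 249 = 0.0643
  white: (325 − 332)² / 332 = 0.1476
χ² = 0.0120 + 0.0643 + 0.1476 = 0.2239 ≈ 0.224
Degrees of freedom = 3 − 1 = 2; critical value at α = 0.05 is 5.991.
Since 0.224 < 5.991, we fail to reject the null hypothesis — the data are consistent with the 9:3:4 ratio.

0.224; consistent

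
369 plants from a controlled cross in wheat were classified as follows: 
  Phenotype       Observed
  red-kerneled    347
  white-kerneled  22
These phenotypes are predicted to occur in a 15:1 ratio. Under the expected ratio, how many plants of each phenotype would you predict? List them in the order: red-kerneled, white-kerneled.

345.9375, 23.0625

Under the 15:1 hypothesis (Σ ratio = 16, N = 369):
  red-kerneled: 369 × 15/16 = 345.9375
  white-kerneled: 369 × 1/16 = 23.0625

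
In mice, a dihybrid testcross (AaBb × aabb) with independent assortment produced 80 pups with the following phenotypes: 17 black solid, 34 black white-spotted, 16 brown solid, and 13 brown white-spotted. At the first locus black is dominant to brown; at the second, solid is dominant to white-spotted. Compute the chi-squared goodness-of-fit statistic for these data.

A dihybrid testcross with independent assortment gives a 1:1:1:1 ratio.
Total ratio parts = 4. Expected numbers out of 80:
  black solid: 80 × 1/4 = 20
  black white-spotted: 80 × 1/4 = 20
  brown solid: 80 × 1/4 = 20
  brown white-spotted: 80 × 1/4 = 20
χ² = Σ (O − E)² / E
  black solid: (17 − 20)² / 20 = 0.4500
  black white-spotted: (34 − 20)² / 20 = 9.8000
  brown solid: (16 − 20)² / 20 = 0.8000
  brown white-spotted: (13 − 20)² / 20 = 2.4500
χ² = 0.4500 + 9.8000 + 0.8000 + 2.4500 = 13.500

13.500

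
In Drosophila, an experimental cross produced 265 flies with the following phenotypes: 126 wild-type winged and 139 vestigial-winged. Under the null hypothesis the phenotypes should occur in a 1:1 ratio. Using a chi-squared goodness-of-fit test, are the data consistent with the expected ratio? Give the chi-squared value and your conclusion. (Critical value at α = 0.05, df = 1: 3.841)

The 1:1 ratio has 2 parts, so with N = 265 the expected counts are:
  wild-type winged: 265 × 1/2 = 132.5
  vestigial-winged: 265 × 1/2 = 132.5
χ² = Σ (O − E)² / E
  wild-type winged: (126 − 132.5)² / 132.5 = 0.3189
  vestigial-winged: (139 − 132.5)² / 132.5 = 0.3189
χ² = 0.3189 + 0.3189 = 0.6378 ≈ 0.638
Degrees of freedom = 2 − 1 = 1; critical value at α = 0.05 is 3.841.
Since 0.638 < 3.841, we fail to reject the null hypothesis — the data are consistent with the 1:1 ratio.

0.638; consistent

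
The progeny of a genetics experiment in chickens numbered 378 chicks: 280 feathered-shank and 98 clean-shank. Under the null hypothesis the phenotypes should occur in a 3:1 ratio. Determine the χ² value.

0.173

The 3:1 ratio has 4 parts, so with N = 378 the expected counts are:
  feathered-shank: 378 × 3/4 = 283.5
  clean-shank: 378 × 1/4 = 94.5
χ² = Σ (O − E)² / E
  feathered-shank: (280 − 283.5)² / 283.5 = 0.0432
  clean-shank: (98 − 94.5)² / 94.5 = 0.1296
χ² = 0.0432 + 0.1296 = 0.1728 ≈ 0.173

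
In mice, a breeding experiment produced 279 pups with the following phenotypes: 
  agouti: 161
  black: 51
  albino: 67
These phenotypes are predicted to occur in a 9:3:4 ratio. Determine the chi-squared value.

Expected counts for N = 279 under a 9:3:4 ratio (total parts = 16):
  agouti: 279 × 9/16 = 156.9375
  black: 279 × 3/16 = 52.3125
  albino: 279 × 4/16 = 69.75
χ² = Σ (O − E)² / E
  agouti: (161 − 156.9375)² / 156.9375 = 0.1052
  black: (51 − 52.3125)² / 52.3125 = 0.0329
  albino: (67 − 69.75)² / 69.75 = 0.1084
χ² = 0.1052 + 0.0329 + 0.1084 = 0.2465 ≈ 0.247

0.247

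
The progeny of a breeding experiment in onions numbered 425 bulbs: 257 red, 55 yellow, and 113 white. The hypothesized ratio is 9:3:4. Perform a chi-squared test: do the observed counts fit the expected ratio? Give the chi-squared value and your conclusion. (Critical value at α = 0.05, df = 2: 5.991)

9.423; not consistent

Expected counts for N = 425 under a 9:3:4 ratio (total parts = 16):
  red: 425 × 9/16 = 239.0625
  yellow: 425 × 3/16 = 79.6875
  white: 425 × 4/16 = 106.25
χ² = Σ (O − E)² / E
  red: (257 − 239.0625)² / 239.0625 = 1.3459
  yellow: (55 − 79.6875)² / 79.6875 = 7.6483
  white: (113 − 106.25)² / 106.25 = 0.4288
χ² = 1.3459 + 7.6483 + 0.4288 = 9.423
Degrees of freedom = 3 − 1 = 2; critical value at α = 0.05 is 5.991.
Since 9.423 > 5.991, we reject the null hypothesis — the data do not fit the 9:3:4 ratio.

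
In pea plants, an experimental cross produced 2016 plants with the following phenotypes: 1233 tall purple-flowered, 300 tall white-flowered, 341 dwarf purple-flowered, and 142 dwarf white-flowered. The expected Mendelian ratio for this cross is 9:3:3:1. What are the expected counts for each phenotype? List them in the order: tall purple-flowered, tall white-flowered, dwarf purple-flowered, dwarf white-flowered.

Under the 9:3:3:1 hypothesis (Σ ratio = 16, N = 2016):
  tall purple-flowered: 2016 × 9/16 = 1134
  tall white-flowered: 2016 × 3/16 = 378
  dwarf purple-flowered: 2016 × 3/16 = 378
  dwarf white-flowered: 2016 × 1/16 = 126

1134, 378, 378, 126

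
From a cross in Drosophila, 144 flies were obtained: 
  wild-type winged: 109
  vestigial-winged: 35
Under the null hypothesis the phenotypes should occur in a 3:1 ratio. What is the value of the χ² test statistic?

The 3:1 ratio has 4 parts, so with N = 144 the expected counts are:
  wild-type winged: 144 × 3/4 = 108
  vestigial-winged: 144 × 1/4 = 36
χ² = Σ (O − E)² / E
  wild-type winged: (109 − 108)² / 108 = 0.0093
  vestigial-winged: (35 − 36)² / 36 = 0.0278
χ² = 0.0093 + 0.0278 = 0.0371 ≈ 0.037

0.037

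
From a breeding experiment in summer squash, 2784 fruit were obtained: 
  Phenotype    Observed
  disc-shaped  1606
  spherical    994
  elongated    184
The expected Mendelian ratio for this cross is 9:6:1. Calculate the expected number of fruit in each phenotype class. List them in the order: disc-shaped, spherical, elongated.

1566, 1044, 174

The 9:6:1 ratio has 16 parts, so with N = 2784 the expected counts are:
  disc-shaped: 2784 × 9/16 = 1566
  spherical: 2784 × 6/16 = 1044
  elongated: 2784 × 1/16 = 174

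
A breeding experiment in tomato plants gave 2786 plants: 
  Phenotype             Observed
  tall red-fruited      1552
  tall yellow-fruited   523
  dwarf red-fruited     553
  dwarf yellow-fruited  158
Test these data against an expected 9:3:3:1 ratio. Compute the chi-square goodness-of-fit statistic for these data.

3.435

Total ratio parts = 16. Expected numbers out of 2786:
  tall red-fruited: 2786 × 9/16 = 1567.125
  tall yellow-fruited: 2786 × 3/16 = 522.375
  dwarf red-fruited: 2786 × 3/16 = 522.375
  dwarf yellow-fruited: 2786 × 1/16 = 174.125
χ² = Σ (O − E)² / E
  tall red-fruited: (1552 − 1567.125)² / 1567.125 = 0.1460
  tall yellow-fruited: (523 − 522.375)² / 522.375 = 0.0007
  dwarf red-fruited: (553 − 522.375)² / 522.375 = 1.7954
  dwarf yellow-fruited: (158 − 174.125)² / 174.125 = 1.4933
χ² = 0.1460 + 0.0007 + 1.7954 + 1.4933 = 3.4354 ≈ 3.435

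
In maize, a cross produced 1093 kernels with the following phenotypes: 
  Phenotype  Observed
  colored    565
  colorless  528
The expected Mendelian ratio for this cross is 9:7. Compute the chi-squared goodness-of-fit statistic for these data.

9.225

The 9:7 ratio has 16 parts, so with N = 1093 the expected counts are:
  colored: 1093 × 9/16 = 614.8125
  colorless: 1093 × 7/16 = 478.1875
χ² = Σ (O − E)² / E
  colored: (565 − 614.8125)² / 614.8125 = 4.0358
  colorless: (528 − 478.1875)² / 478.1875 = 5.1889
χ² = 4.0358 + 5.1889 = 9.2247 ≈ 9.225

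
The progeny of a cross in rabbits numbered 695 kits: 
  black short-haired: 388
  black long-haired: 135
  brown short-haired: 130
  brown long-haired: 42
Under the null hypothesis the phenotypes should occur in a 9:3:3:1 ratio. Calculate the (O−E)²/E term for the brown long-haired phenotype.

0.048

Total ratio parts = 16. Expected numbers out of 695:
  black short-haired: 695 × 9/16 = 390.9375
  black long-haired: 695 × 3/16 = 130.3125
  brown short-haired: 695 × 3/16 = 130.3125
  brown long-haired: 695 × 1/16 = 43.4375
Contribution of brown long-haired: (42 − 43.4375)² / 43.4375 = 0.0476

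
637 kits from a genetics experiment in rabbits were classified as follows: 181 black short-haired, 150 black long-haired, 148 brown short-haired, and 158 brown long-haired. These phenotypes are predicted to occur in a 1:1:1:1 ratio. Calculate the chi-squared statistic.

4.312

Under the 1:1:1:1 hypothesis (Σ ratio = 4, N = 637):
  black short-haired: 637 × 1/4 = 159.25
  black long-haired: 637 × 1/4 = 159.25
  brown short-haired: 637 × 1/4 = 159.25
  brown long-haired: 637 × 1/4 = 159.25
χ² = Σ (O − E)² / E
  black short-haired: (181 − 159.25)² / 159.25 = 2.9706
  black long-haired: (150 − 159.25)² / 159.25 = 0.5373
  brown short-haired: (148 − 159.25)² / 159.25 = 0.7947
  brown long-haired: (158 − 159.25)² / 159.25 = 0.0098
χ² = 2.9706 + 0.5373 + 0.7947 + 0.0098 = 4.3124 ≈ 4.312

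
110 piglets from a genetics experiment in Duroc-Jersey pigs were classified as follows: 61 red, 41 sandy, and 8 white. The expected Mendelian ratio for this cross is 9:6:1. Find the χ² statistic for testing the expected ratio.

The 9:6:1 ratio has 16 parts, so with N = 110 the expected counts are:
  red: 110 × 9/16 = 61.875
  sandy: 110 × 6/16 = 41.25
  white: 110 × 1/16 = 6.875
χ² = Σ (O − E)² / E
  red: (61 − 61.875)² / 61.875 = 0.0124
  sandy: (41 − 41.25)² / 41.25 = 0.0015
  white: (8 − 6.875)² / 6.875 = 0.1841
χ² = 0.0124 + 0.0015 + 0.1841 = 0.198

0.198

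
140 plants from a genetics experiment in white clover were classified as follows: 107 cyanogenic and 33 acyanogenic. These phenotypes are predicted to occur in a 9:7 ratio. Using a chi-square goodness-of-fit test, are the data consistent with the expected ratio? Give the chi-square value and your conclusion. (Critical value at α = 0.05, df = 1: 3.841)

23.164; not consistent

The 9:7 ratio has 16 parts, so with N = 140 the expected counts are:
  cyanogenic: 140 × 9/16 = 78.75
  acyanogenic: 140 × 7/16 = 61.25
χ² = Σ (O − E)² / E
  cyanogenic: (107 − 78.75)² / 78.75 = 10.1341
  acyanogenic: (33 − 61.25)² / 61.25 = 13.0296
χ² = 10.1341 + 13.0296 = 23.1637 ≈ 23.164
Degrees of freedom = 2 − 1 = 1; critical value at α = 0.05 is 3.841.
Since 23.164 > 3.841, we reject the null hypothesis — the data do not fit the 9:7 ratio.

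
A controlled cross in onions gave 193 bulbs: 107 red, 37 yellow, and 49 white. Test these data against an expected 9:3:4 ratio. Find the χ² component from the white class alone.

0.012

The 9:3:4 ratio has 16 parts, so with N = 193 the expected counts are:
  red: 193 × 9/16 = 108.5625
  yellow: 193 × 3/16 = 36.1875
  white: 193 × 4/16 = 48.25
Contribution of white: (49 − 48.25)² / 48.25 = 0.0117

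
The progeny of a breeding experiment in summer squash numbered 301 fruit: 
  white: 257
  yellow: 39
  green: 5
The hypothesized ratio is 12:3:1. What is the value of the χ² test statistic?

19.855

Expected counts for N = 301 under a 12:3:1 ratio (total parts = 16):
  white: 301 × 12/16 = 225.75
  yellow: 301 × 3/16 = 56.4375
  green: 301 × 1/16 = 18.8125
χ² = Σ (O − E)² / E
  white: (257 − 225.75)² / 225.75 = 4.3259
  yellow: (39 − 56.4375)² / 56.4375 = 5.3877
  green: (5 − 18.8125)² / 18.8125 = 10.1414
χ² = 4.3259 + 5.3877 + 10.1414 = 19.855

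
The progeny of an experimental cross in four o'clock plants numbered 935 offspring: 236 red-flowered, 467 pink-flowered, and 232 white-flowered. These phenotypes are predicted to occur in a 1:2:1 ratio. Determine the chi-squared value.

0.035

Under the 1:2:1 hypothesis (Σ ratio = 4, N = 935):
  red-flowered: 935 × 1/4 = 233.75
  pink-flowered: 935 × 2/4 = 467.5
  white-flowered: 935 × 1/4 = 233.75
χ² = Σ (O − E)² / E
  red-flowered: (236 − 233.75)² / 233.75 = 0.0217
  pink-flowered: (467 − 467.5)² / 467.5 = 0.0005
  white-flowered: (232 − 233.75)² / 233.75 = 0.0131
χ² = 0.0217 + 0.0005 + 0.0131 = 0.0353 ≈ 0.035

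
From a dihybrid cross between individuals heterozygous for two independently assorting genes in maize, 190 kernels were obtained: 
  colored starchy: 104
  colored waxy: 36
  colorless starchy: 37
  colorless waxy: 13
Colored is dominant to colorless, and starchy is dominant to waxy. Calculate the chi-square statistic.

A dihybrid F₂ with independent assortment and complete dominance at both loci gives a 9:3:3:1 phenotypic ratio.
Expected counts for N = 190 under a 9:3:3:1 ratio (total parts = 16):
  colored starchy: 190 × 9/16 = 106.875
  colored waxy: 190 × 3/16 = 35.625
  colorless starchy: 190 × 3/16 = 35.625
  colorless waxy: 190 × 1/16 = 11.875
χ² = Σ (O − E)² / E
  colored starchy: (104 − 106.875)² / 106.875 = 0.0773
  colored waxy: (36 − 35.625)² / 35.625 = 0.0039
  colorless starchy: (37 − 35.625)² / 35.625 = 0.0531
  colorless waxy: (13 − 11.875)² / 11.875 = 0.1066
χ² = 0.0773 + 0.0039 + 0.0531 + 0.1066 = 0.2409 ≈ 0.241

0.241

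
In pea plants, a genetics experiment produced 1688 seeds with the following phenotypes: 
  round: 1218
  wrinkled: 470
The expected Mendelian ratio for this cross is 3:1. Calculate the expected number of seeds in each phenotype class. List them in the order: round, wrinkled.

Under the 3:1 hypothesis (Σ ratio = 4, N = 1688):
  round: 1688 × 3/4 = 1266
  wrinkled: 1688 × 1/4 = 422

1266, 422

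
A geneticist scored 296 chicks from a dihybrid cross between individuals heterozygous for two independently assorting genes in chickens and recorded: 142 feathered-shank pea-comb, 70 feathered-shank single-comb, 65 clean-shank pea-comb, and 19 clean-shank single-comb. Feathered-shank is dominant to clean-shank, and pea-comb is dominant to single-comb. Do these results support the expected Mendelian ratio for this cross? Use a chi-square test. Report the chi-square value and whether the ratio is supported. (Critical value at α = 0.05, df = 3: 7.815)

A dihybrid F₂ with independent assortment and complete dominance at both loci gives a 9:3:3:1 phenotypic ratio.
The 9:3:3:1 ratio has 16 parts, so with N = 296 the expected counts are:
  feathered-shank pea-comb: 296 × 9/16 = 166.5
  feathered-shank single-comb: 296 × 3/16 = 55.5
  clean-shank pea-comb: 296 × 3/16 = 55.5
  clean-shank single-comb: 296 × 1/16 = 18.5
χ² = Σ (O − E)² / E
  feathered-shank pea-comb: (142 − 166.5)² / 166.5 = 3.6051
  feathered-shank single-comb: (70 − 55.5)² / 55.5 = 3.7883
  clean-shank pea-comb: (65 − 55.5)² / 55.5 = 1.6261
  clean-shank single-comb: (19 − 18.5)² / 18.5 = 0.0135
χ² = 3.6051 + 3.7883 + 1.6261 + 0.0135 = 9.033
Degrees of freedom = 4 − 1 = 3; critical value at α = 0.05 is 7.815.
Since 9.033 > 7.815, we reject the null hypothesis — the data do not fit the 9:3:3:1 ratio.

9.033; not consistent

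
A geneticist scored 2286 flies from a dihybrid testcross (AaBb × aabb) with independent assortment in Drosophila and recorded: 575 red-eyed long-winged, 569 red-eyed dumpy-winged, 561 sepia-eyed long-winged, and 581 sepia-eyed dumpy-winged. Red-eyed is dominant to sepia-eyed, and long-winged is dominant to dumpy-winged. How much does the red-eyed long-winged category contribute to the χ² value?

0.021

A dihybrid testcross with independent assortment gives a 1:1:1:1 ratio.
Expected counts for N = 2286 under a 1:1:1:1 ratio (total parts = 4):
  red-eyed long-winged: 2286 × 1/4 = 571.5
  red-eyed dumpy-winged: 2286 × 1/4 = 571.5
  sepia-eyed long-winged: 2286 × 1/4 = 571.5
  sepia-eyed dumpy-winged: 2286 × 1/4 = 571.5
Contribution of red-eyed long-winged: (575 − 571.5)² / 571.5 = 0.0214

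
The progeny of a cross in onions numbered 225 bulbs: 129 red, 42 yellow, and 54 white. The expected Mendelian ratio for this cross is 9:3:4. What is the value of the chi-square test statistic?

0.138

Total ratio parts = 16. Expected numbers out of 225:
  red: 225 × 9/16 = 126.5625
  yellow: 225 × 3/16 = 42.1875
  white: 225 × 4/16 = 56.25
χ² = Σ (O − E)² / E
  red: (129 − 126.5625)² / 126.5625 = 0.0469
  yellow: (42 − 42.1875)² / 42.1875 = 0.0008
  white: (54 − 56.25)² / 56.25 = 0.0900
χ² = 0.0469 + 0.0008 + 0.0900 = 0.1377 ≈ 0.138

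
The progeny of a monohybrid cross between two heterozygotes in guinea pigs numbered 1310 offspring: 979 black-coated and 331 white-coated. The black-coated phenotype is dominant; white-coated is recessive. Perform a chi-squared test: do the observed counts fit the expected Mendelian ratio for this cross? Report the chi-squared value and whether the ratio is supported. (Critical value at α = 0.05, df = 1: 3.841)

For a monohybrid cross between heterozygotes with complete dominance, the expected phenotypic ratio is 3:1.
Total ratio parts = 4. Expected numbers out of 1310:
  black-coated: 1310 × 3/4 = 982.5
  white-coated: 1310 × 1/4 = 327.5
χ² = Σ (O − E)² / E
  black-coated: (979 − 982.5)² / 982.5 = 0.0125
  white-coated: (331 − 327.5)² / 327.5 = 0.0374
χ² = 0.0125 + 0.0374 = 0.0499 ≈ 0.050
Degrees of freedom = 2 − 1 = 1; critical value at α = 0.05 is 3.841.
Since 0.050 < 3.841, we fail to reject the null hypothesis — the data are consistent with the 3:1 ratio.

0.050; consistent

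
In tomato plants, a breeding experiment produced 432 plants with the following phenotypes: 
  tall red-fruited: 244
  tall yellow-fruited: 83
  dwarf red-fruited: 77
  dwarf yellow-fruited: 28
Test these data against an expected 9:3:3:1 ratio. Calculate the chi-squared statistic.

Total ratio parts = 16. Expected numbers out of 432:
  tall red-fruited: 432 × 9/16 = 243
  tall yellow-fruited: 432 × 3/16 = 81
  dwarf red-fruited: 432 × 3/16 = 81
  dwarf yellow-fruited: 432 × 1/16 = 27
χ² = Σ (O − E)² / E
  tall red-fruited: (244 − 243)² / 243 = 0.0041
  tall yellow-fruited: (83 − 81)² / 81 = 0.0494
  dwarf red-fruited: (77 − 81)² / 81 = 0.1975
  dwarf yellow-fruited: (28 − 27)² / 27 = 0.0370
χ² = 0.0041 + 0.0494 + 0.1975 + 0.0370 = 0.288

0.288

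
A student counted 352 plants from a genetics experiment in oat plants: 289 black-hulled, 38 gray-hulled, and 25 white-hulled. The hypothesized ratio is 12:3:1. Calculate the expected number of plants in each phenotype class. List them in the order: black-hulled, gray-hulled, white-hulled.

264, 66, 22

Expected counts for N = 352 under a 12:3:1 ratio (total parts = 16):
  black-hulled: 352 × 12/16 = 264
  gray-hulled: 352 × 3/16 = 66
  white-hulled: 352 × 1/16 = 22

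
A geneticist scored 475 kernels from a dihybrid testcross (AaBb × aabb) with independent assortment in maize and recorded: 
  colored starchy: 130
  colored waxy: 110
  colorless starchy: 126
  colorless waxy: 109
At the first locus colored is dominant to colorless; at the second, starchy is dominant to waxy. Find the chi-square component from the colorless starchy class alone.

0.443

A dihybrid testcross with independent assortment gives a 1:1:1:1 ratio.
Expected counts for N = 475 under a 1:1:1:1 ratio (total parts = 4):
  colored starchy: 475 × 1/4 = 118.75
  colored waxy: 475 × 1/4 = 118.75
  colorless starchy: 475 × 1/4 = 118.75
  colorless waxy: 475 × 1/4 = 118.75
Contribution of colorless starchy: (126 − 118.75)² / 118.75 = 0.4426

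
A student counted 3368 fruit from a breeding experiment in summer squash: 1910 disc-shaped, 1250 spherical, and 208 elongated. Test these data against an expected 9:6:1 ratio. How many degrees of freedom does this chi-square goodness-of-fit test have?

A goodness-of-fit test with 3 phenotype classes has df = 3 − 1 = 2.

2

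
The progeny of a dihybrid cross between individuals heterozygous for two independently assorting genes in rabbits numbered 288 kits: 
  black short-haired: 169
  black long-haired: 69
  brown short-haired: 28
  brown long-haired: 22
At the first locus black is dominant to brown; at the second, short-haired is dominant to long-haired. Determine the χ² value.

A dihybrid F₂ with independent assortment and complete dominance at both loci gives a 9:3:3:1 phenotypic ratio.
The 9:3:3:1 ratio has 16 parts, so with N = 288 the expected counts are:
  black short-haired: 288 × 9/16 = 162
  black long-haired: 288 × 3/16 = 54
  brown short-haired: 288 × 3/16 = 54
  brown long-haired: 288 × 1/16 = 18
χ² = Σ (O − E)² / E
  black short-haired: (169 − 162)² / 162 = 0.3025
  black long-haired: (69 − 54)² / 54 = 4.1667
  brown short-haired: (28 − 54)² / 54 = 12.5185
  brown long-haired: (22 − 18)² / 18 = 0.8889
χ² = 0.3025 + 4.1667 + 12.5185 + 0.8889 = 17.8766 ≈ 17.877

17.877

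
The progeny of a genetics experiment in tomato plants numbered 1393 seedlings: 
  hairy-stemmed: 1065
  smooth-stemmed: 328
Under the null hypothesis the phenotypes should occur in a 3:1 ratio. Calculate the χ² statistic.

Expected counts for N = 1393 under a 3:1 ratio (total parts = 4):
  hairy-stemmed: 1393 × 3/4 = 1044.75
  smooth-stemmed: 1393 × 1/4 = 348.25
χ² = Σ (O − E)² / E
  hairy-stemmed: (1065 − 1044.75)² / 1044.75 = 0.3925
  smooth-stemmed: (328 − 348.25)² / 348.25 = 1.1775
χ² = 0.3925 + 1.1775 = 1.570

1.570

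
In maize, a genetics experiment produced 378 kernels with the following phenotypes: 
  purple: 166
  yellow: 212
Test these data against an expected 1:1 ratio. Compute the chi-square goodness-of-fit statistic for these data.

5.598

The 1:1 ratio has 2 parts, so with N = 378 the expected counts are:
  purple: 378 × 1/2 = 189
  yellow: 378 × 1/2 = 189
χ² = Σ (O − E)² / E
  purple: (166 − 189)² / 189 = 2.7989
  yellow: (212 − 189)² / 189 = 2.7989
χ² = 2.7989 + 2.7989 = 5.5978 ≈ 5.598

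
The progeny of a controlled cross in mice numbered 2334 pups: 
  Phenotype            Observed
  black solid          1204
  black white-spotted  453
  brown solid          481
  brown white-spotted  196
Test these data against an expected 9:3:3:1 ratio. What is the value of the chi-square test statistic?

31.092

Under the 9:3:3:1 hypothesis (Σ ratio = 16, N = 2334):
  black solid: 2334 × 9/16 = 1312.875
  black white-spotted: 2334 × 3/16 = 437.625
  brown solid: 2334 × 3/16 = 437.625
  brown white-spotted: 2334 × 1/16 = 145.875
χ² = Σ (O − E)² / E
  black solid: (1204 − 1312.875)² / 1312.875 = 9.0289
  black white-spotted: (453 − 437.625)² / 437.625 = 0.5402
  brown solid: (481 − 437.625)² / 437.625 = 4.2991
  brown white-spotted: (196 − 145.875)² / 145.875 = 17.2238
χ² = 9.0289 + 0.5402 + 4.2991 + 17.2238 = 31.092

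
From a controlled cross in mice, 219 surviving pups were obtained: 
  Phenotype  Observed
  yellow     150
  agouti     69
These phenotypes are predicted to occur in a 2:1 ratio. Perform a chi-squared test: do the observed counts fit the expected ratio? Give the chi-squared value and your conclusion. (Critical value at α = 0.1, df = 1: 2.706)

0.329; consistent

Total ratio parts = 3. Expected numbers out of 219:
  yellow: 219 × 2/3 = 146
  agouti: 219 × 1/3 = 73
χ² = Σ (O − E)² / E
  yellow: (150 − 146)² / 146 = 0.1096
  agouti: (69 − 73)² / 73 = 0.2192
χ² = 0.1096 + 0.2192 = 0.3288 ≈ 0.329
Degrees of freedom = 2 − 1 = 1; critical value at α = 0.1 is 2.706.
Since 0.329 < 2.706, we fail to reject the null hypothesis — the data are consistent with the 2:1 ratio.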